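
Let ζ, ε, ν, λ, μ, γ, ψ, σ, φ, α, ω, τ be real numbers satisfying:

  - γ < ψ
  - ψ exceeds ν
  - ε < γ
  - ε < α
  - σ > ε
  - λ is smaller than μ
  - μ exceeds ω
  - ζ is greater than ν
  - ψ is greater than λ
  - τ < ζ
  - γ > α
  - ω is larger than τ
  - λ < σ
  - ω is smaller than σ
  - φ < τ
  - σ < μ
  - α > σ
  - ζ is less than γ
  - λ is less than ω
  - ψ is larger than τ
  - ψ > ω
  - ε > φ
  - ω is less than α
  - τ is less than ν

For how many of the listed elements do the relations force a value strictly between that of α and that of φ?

4

Chaining upward from φ reaches: τ, ε, ω, ν, σ, ζ, γ, μ, ψ.
Chaining downward from α reaches: τ, ε, λ, ω, σ.
Strictly between φ and α are those in both lists: τ, ε, ω, σ — 4 elements.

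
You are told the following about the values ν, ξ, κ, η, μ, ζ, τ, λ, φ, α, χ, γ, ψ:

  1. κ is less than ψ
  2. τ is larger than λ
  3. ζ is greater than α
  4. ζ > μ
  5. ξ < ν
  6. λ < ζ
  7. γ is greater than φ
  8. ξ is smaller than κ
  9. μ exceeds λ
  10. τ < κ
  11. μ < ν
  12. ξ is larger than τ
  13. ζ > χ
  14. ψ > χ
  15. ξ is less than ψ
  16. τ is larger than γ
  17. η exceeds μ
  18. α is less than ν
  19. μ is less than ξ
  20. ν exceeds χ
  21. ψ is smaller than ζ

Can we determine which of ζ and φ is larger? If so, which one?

φ < γ and γ < τ give φ < τ.
Then τ < ξ extends the chain to ξ.
With ξ < κ: φ < γ < τ < ξ < κ.
Then κ < ψ extends the chain to ψ.
With ψ < ζ: φ < γ < τ < ξ < κ < ψ < ζ.
So ζ is larger.

ζ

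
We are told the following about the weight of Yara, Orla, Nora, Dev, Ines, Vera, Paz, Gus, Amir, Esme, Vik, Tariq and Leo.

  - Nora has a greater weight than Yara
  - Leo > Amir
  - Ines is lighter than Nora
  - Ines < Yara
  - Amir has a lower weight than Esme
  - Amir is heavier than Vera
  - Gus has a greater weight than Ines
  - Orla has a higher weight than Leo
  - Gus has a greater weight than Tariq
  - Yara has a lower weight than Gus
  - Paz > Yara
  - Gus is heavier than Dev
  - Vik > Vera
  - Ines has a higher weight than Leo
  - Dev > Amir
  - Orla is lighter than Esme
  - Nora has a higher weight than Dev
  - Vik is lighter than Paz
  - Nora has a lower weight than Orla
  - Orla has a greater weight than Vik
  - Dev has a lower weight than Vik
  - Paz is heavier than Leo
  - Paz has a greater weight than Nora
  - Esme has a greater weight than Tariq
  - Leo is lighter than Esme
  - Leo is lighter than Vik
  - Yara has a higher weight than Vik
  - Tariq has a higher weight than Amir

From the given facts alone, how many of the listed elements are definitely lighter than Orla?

Directly below Orla: Leo, Vik, Nora.
One step further: Vera, Amir, Dev, Ines, Yara (8 so far).
Nothing else is reachable below Orla; 8 in all.

8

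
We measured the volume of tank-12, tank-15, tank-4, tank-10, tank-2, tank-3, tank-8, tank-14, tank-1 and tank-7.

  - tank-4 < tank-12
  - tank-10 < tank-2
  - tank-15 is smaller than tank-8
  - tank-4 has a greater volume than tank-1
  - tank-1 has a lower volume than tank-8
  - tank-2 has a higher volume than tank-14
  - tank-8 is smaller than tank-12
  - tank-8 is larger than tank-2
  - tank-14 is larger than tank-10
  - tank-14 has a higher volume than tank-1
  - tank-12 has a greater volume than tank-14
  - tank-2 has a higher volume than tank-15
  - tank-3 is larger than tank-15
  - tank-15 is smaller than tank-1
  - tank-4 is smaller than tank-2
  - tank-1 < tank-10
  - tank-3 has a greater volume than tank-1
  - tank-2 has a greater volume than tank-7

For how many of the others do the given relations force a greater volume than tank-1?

7

The elements the relations force above tank-1 are tank-3, tank-4, tank-10, tank-14, tank-2, tank-8, tank-12 — no chain reaches any other.
That is 7.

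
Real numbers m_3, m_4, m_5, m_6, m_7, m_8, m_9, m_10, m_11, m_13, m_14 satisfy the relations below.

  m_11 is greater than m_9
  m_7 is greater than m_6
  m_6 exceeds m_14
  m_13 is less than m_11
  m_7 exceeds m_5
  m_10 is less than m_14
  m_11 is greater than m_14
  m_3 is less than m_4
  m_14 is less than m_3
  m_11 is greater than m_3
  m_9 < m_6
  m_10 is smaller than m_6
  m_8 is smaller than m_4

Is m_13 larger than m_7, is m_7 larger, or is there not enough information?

undetermined

Following every chain through m_13: above m_13 we get m_11.
m_7 is not reached, and no chain runs the other way from m_7 to m_13.
So the given relations leave the order of m_13 and m_7 undetermined.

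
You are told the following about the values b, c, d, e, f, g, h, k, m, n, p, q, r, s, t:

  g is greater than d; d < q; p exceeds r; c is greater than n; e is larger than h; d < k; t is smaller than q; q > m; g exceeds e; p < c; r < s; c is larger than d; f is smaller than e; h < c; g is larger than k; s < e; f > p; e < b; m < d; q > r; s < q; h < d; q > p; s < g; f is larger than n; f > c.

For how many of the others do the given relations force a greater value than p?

6

The elements the relations force above p are c, f, e, g, q, b — no chain reaches any other.
That is 6.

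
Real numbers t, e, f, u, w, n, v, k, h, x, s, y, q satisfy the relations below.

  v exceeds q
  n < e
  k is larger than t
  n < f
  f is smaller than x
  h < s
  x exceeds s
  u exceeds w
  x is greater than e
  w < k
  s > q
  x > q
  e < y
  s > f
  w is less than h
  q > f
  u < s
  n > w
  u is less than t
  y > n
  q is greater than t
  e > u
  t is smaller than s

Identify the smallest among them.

Chaining upward from w: directly above it, n, u, h, k; then f, t, e, y, s; then q, x; then v.
That covers every other element, and nothing is given below w, so w is the smallest.

w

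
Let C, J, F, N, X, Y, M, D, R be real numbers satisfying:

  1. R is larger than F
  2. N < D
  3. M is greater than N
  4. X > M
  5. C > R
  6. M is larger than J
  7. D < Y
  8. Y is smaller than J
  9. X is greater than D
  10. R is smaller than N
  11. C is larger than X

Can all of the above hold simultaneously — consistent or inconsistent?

consistent

Every relation is compatible with F < R < N < D < Y < J < M < X < C; the set is consistent.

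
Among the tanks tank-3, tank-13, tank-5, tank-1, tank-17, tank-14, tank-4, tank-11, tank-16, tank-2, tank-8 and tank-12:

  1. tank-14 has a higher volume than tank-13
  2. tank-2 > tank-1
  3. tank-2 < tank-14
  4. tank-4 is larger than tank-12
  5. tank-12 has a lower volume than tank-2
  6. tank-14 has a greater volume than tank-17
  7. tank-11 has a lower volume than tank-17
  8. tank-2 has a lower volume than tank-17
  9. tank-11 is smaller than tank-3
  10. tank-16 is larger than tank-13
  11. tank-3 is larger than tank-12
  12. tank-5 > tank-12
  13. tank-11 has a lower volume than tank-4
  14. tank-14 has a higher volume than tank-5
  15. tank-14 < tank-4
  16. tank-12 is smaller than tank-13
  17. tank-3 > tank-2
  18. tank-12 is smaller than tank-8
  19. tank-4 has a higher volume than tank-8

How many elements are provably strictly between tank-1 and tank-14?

Chaining upward from tank-1 reaches: tank-2, tank-17, tank-3, tank-4.
Chaining downward from tank-14 reaches: tank-12, tank-11, tank-13, tank-5, tank-2, tank-17.
Strictly between tank-1 and tank-14 are those in both lists: tank-2, tank-17 — 2 elements.

2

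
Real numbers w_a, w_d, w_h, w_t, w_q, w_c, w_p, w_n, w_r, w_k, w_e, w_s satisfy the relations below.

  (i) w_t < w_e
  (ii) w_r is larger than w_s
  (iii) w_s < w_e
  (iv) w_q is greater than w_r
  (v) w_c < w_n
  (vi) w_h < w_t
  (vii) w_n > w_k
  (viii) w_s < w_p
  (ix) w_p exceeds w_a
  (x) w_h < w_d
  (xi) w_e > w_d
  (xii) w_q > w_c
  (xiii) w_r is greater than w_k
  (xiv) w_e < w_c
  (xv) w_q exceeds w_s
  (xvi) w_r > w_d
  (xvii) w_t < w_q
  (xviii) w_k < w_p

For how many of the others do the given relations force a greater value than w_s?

The elements the relations force above w_s are w_e, w_c, w_n, w_r, w_q, w_p — no chain reaches any other.
That is 6.

6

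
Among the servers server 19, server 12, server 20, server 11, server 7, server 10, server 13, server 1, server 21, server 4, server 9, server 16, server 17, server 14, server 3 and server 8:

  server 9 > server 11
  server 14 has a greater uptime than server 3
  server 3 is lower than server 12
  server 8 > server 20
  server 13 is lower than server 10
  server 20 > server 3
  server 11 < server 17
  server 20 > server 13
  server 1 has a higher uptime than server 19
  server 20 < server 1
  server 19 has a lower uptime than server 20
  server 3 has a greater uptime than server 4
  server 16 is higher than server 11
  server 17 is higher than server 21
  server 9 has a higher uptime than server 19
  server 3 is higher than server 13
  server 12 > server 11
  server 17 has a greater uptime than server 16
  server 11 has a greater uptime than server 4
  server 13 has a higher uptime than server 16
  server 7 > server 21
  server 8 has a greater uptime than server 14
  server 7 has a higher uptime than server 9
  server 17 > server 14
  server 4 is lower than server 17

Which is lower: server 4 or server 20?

The relevant relations are server 4 < server 11; server 11 < server 16; server 16 < server 13; server 13 < server 3; server 3 < server 20.
Together: server 4 < server 11 < server 16 < server 13 < server 3 < server 20.
So server 4 < server 20; server 4 is the lower of the two.

server 4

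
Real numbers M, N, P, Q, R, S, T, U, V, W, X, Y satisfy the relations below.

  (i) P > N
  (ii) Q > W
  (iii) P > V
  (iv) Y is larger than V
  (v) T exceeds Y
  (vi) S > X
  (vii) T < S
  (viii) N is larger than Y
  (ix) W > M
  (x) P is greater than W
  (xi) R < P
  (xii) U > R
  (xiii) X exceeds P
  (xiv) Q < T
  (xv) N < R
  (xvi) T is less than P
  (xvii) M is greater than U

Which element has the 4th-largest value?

T

Chaining the given pairs: V < Y < N < R < U < M < W < Q < T < P < X < S.
The 4th largest is T.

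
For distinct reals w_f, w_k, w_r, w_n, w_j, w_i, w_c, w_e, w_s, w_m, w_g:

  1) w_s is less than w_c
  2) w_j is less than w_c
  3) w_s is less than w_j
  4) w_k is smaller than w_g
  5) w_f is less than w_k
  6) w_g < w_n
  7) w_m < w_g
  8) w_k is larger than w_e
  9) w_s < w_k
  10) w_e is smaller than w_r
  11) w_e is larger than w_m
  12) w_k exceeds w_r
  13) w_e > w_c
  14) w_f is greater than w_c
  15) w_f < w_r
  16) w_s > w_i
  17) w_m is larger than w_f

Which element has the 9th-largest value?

The consecutive relations fix a unique order: w_i < w_s < w_j < w_c < w_f < w_m < w_e < w_r < w_k < w_g < w_n.
The 9th largest is w_j.

w_j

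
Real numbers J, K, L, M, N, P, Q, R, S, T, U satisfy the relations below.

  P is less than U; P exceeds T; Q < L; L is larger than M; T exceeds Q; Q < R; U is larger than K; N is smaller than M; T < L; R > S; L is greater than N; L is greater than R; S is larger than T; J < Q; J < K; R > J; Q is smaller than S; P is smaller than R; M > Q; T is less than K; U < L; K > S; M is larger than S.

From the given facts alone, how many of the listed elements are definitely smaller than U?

6

The elements the relations force below U are J, Q, T, S, K, P — no chain reaches any other.
That is 6.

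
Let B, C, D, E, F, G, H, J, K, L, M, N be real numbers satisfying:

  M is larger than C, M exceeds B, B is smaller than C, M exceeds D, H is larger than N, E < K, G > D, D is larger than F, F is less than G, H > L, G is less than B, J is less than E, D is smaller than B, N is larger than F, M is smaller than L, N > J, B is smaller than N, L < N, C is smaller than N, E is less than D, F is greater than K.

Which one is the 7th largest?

Chaining the given pairs: J < E < K < F < D < G < B < C < M < L < N < H.
The 7th largest is G.

G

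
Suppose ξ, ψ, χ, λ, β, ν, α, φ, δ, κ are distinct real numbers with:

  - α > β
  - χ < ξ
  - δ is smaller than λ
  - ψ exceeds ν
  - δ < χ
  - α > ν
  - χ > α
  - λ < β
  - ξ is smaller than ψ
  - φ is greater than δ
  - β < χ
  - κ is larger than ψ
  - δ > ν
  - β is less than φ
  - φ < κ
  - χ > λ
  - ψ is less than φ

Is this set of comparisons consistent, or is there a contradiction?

consistent

Every relation is compatible with ν < δ < λ < β < α < χ < ξ < ψ < φ < κ; the set is consistent.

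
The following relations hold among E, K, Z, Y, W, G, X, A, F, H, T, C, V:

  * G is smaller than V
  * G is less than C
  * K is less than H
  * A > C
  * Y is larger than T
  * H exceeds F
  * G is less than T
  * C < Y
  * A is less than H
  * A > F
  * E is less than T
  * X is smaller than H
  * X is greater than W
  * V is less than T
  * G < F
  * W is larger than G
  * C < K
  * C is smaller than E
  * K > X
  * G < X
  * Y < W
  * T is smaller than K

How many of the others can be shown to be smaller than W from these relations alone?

6

The elements the relations force below W are G, C, E, V, T, Y — no chain reaches any other.
That is 6.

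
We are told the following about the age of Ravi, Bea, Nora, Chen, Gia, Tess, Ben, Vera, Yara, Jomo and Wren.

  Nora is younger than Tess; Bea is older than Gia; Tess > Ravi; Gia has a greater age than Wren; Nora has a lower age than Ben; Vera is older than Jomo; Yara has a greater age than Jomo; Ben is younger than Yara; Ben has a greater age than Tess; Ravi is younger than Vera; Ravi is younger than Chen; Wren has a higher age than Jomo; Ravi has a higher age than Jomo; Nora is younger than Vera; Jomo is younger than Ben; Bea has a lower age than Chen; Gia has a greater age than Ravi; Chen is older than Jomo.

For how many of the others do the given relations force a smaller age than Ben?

The elements the relations force below Ben are Jomo, Ravi, Nora, Tess — no chain reaches any other.
That is 4.

4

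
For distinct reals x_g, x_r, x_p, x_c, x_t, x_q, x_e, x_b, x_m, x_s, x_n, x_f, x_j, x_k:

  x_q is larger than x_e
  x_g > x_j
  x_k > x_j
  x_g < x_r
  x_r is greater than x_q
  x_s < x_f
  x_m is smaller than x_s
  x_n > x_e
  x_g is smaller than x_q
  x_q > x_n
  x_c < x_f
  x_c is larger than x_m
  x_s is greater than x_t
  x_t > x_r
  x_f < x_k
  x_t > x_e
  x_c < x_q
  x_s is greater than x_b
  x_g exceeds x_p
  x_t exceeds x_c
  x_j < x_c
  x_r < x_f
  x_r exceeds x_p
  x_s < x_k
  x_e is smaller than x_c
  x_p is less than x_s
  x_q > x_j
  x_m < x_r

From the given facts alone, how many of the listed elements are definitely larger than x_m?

The elements the relations force above x_m are x_c, x_q, x_r, x_t, x_s, x_f, x_k — no chain reaches any other.
That is 7.

7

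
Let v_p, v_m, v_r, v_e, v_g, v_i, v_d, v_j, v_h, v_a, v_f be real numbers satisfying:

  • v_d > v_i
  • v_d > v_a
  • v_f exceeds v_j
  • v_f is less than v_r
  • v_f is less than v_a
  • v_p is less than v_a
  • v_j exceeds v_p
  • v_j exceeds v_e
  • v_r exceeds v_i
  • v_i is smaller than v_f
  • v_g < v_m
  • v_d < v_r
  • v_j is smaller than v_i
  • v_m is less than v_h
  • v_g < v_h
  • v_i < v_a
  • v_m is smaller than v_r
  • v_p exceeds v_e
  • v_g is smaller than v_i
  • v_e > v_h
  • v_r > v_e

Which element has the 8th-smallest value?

v_f

Piecing the relations together gives one ordering: v_g < v_m < v_h < v_e < v_p < v_j < v_i < v_f < v_a < v_d < v_r.
The 8th smallest is v_f.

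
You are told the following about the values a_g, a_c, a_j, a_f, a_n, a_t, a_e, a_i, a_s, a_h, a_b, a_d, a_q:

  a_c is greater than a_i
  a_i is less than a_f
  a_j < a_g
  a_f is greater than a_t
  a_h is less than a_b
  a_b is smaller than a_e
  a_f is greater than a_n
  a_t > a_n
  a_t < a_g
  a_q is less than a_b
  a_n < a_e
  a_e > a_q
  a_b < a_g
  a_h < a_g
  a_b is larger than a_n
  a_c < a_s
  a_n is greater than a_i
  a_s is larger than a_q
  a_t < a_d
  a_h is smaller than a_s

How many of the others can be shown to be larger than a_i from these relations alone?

Directly above a_i: a_c, a_n, a_f.
One step further: a_t, a_s, a_b, a_e (7 so far).
One step further: a_d, a_g (9 so far).
No other element is forced above a_i by the given relations, so the count is 9.

9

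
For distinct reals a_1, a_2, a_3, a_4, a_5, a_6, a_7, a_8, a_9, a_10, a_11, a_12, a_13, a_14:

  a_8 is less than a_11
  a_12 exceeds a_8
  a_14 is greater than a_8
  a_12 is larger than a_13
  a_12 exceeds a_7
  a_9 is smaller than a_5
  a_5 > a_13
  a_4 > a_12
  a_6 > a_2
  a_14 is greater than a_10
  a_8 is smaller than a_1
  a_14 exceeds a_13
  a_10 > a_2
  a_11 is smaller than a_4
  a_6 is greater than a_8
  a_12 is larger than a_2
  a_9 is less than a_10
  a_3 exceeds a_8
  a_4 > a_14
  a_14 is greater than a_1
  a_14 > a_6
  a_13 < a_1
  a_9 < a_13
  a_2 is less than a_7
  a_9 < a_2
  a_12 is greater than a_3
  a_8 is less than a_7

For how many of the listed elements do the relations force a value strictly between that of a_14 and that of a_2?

Chaining upward from a_2 reaches: a_10, a_6, a_7, a_12, a_4.
Chaining downward from a_14 reaches: a_8, a_9, a_10, a_6, a_13, a_1.
Strictly between a_2 and a_14 are those in both lists: a_10, a_6 — 2 elements.

2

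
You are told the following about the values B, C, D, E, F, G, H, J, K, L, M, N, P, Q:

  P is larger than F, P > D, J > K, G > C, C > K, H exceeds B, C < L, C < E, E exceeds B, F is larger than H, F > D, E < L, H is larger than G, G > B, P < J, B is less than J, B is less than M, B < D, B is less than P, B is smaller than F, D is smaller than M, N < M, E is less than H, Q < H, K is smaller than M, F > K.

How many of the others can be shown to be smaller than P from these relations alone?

9

Directly below P: B, D, F.
One step further: K, H (5 so far).
One step further: Q, E, G (8 so far).
One step further: C (9 so far).
Nothing else is reachable below P; 9 in all.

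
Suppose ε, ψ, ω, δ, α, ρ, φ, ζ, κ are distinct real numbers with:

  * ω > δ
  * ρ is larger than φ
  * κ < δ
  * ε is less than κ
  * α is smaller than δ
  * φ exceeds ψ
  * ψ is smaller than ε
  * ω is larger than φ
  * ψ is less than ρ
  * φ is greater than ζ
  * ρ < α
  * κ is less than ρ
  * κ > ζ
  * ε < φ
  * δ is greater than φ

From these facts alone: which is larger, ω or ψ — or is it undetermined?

ω

Link the given pairs in sequence: ψ < ε; ε < κ; κ < ρ; ρ < α; α < δ; δ < ω.
Together: ψ < ε < κ < ρ < α < δ < ω.
So ω is larger.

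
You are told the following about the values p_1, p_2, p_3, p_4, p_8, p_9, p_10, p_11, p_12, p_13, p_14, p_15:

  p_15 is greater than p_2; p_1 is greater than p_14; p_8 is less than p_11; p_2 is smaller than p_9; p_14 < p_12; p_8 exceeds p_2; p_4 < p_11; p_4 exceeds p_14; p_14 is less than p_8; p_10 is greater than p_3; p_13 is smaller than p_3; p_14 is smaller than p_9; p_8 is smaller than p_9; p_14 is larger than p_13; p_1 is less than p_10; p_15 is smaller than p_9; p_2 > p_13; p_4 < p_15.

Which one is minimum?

Chaining upward from p_13: directly above it, p_2, p_14, p_3; then p_8, p_1, p_12, p_4, p_10, p_15, p_9; then p_11.
That covers every other element, and nothing is given below p_13, so p_13 is the minimum.

p_13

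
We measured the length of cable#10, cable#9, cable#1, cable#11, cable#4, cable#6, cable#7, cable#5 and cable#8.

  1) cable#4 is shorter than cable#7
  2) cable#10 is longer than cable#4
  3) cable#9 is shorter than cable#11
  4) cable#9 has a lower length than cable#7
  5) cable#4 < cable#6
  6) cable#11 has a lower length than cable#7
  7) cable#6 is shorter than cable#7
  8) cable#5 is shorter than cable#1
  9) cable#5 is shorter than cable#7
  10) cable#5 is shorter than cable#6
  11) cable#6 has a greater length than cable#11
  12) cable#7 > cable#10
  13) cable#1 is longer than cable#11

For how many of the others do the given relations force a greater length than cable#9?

The elements the relations force above cable#9 are cable#11, cable#6, cable#1, cable#7 — no chain reaches any other.
That is 4.

4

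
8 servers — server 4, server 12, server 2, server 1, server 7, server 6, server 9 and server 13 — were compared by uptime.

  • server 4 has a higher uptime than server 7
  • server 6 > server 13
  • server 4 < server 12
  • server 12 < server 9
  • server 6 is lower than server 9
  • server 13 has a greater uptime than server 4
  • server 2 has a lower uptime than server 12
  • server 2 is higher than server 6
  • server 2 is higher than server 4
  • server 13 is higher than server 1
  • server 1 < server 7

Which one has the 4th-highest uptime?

server 6

Chaining the given pairs: server 1 < server 7 < server 4 < server 13 < server 6 < server 2 < server 12 < server 9.
The 4th largest is server 6.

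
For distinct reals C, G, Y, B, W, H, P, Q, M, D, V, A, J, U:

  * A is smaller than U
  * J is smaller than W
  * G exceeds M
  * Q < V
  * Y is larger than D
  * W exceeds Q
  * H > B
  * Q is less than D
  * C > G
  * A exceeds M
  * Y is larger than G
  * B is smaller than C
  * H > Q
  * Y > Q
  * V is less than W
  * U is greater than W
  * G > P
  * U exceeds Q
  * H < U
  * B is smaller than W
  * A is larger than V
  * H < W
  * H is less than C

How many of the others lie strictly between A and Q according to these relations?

Chaining upward from Q reaches: V, H, D, W, Y, C, U.
Chaining downward from A reaches: V, M.
Strictly between Q and A are those in both lists: V — 1 element.

1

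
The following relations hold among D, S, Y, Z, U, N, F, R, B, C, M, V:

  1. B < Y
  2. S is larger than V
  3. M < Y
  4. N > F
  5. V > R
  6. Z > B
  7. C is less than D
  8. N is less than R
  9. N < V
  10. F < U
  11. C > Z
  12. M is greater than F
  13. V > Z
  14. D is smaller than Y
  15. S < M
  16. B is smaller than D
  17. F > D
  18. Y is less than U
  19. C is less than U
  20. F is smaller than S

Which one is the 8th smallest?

V

Chaining the given pairs: B < Z < C < D < F < N < R < V < S < M < Y < U.
The 8th smallest is V.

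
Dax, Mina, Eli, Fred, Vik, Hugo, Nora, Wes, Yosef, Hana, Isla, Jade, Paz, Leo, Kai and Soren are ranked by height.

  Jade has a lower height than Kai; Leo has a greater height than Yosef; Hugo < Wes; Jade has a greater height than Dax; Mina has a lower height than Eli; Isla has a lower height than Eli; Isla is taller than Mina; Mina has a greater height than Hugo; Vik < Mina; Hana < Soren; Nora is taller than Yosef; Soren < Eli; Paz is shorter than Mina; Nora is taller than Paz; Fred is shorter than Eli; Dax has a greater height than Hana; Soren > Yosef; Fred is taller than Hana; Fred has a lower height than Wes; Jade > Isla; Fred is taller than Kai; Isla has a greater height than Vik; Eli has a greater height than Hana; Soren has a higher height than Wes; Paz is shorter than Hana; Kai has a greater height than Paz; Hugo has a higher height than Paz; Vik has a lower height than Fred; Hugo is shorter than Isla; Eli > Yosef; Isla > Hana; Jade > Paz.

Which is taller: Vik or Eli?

Vik < Mina < Isla < Jade < Kai < Fred < Wes < Soren < Eli, by transitivity through Mina, Isla, Jade, Kai, Fred, Wes, Soren.
So Vik < Eli; Eli is the taller of the two.

Eli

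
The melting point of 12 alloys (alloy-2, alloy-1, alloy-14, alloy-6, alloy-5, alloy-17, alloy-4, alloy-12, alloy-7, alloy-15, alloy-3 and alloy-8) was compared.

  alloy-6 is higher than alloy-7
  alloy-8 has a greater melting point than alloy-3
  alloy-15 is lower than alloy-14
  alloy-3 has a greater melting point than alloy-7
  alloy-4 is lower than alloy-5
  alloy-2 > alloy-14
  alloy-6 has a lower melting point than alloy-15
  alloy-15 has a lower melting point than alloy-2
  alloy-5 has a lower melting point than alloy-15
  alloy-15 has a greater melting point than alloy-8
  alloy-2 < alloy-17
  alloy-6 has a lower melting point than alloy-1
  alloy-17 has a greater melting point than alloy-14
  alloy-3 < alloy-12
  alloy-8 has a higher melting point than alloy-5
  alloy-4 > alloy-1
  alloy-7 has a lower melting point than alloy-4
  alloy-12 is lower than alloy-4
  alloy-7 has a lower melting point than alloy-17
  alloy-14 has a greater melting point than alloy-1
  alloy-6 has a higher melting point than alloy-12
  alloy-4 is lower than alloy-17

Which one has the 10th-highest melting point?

Chaining the given pairs: alloy-7 < alloy-3 < alloy-12 < alloy-6 < alloy-1 < alloy-4 < alloy-5 < alloy-8 < alloy-15 < alloy-14 < alloy-2 < alloy-17.
Counting 10 from the largest end gives alloy-12.

alloy-12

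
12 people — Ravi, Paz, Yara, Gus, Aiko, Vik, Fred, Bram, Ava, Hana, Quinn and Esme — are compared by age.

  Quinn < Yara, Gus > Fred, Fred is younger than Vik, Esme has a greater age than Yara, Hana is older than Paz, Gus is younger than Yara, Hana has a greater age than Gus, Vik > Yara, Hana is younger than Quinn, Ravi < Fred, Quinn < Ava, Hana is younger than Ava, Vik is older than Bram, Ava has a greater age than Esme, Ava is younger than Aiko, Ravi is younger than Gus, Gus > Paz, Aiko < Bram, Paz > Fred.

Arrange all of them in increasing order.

Each adjacent pair is fixed by a given relation: Ravi < Fred; Fred < Paz; Paz < Gus; Gus < Hana; Hana < Quinn; Quinn < Yara; Yara < Esme; Esme < Ava; Ava < Aiko; Aiko < Bram; Bram < Vik. Chaining them end to end gives the full order.

Ravi < Fred < Paz < Gus < Hana < Quinn < Yara < Esme < Ava < Aiko < Bram < Vik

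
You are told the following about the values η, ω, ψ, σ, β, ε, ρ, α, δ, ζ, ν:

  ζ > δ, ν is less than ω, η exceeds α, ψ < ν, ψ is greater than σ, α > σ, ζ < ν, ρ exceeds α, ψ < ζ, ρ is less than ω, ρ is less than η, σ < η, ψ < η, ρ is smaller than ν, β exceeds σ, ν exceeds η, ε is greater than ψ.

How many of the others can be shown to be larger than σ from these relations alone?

Directly above σ: ψ, α, η, β.
One step further: ζ, ρ, ε, ν (8 so far).
One step further: ω (9 so far).
Nothing else is reachable above σ; 9 in all.

9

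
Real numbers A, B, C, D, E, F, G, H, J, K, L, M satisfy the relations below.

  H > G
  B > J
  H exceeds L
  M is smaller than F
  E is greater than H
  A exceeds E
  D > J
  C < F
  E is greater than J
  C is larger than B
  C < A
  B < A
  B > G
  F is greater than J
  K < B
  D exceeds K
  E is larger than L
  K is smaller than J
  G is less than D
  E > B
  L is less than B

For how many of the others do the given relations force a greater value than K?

7

The elements the relations force above K are J, B, D, E, C, A, F — no chain reaches any other.
That is 7.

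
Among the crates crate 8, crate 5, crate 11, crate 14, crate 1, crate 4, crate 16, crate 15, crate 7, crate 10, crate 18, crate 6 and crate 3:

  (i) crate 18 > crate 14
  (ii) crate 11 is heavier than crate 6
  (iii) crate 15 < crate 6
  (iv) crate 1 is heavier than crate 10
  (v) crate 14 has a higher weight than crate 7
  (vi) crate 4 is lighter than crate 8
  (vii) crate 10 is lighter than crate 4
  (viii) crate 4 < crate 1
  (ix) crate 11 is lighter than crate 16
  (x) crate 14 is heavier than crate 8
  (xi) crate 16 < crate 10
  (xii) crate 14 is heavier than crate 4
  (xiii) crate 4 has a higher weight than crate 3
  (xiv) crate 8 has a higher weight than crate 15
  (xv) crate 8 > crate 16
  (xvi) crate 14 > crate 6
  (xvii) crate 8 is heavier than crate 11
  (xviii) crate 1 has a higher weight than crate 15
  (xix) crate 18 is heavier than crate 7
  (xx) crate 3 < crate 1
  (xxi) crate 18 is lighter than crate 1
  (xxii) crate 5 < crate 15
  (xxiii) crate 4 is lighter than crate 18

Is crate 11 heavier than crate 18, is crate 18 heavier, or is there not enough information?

crate 18

Following the relations from crate 11: crate 11 < crate 16 < crate 10 < crate 4 < crate 8 < crate 14 < crate 18.
So crate 18 is heavier.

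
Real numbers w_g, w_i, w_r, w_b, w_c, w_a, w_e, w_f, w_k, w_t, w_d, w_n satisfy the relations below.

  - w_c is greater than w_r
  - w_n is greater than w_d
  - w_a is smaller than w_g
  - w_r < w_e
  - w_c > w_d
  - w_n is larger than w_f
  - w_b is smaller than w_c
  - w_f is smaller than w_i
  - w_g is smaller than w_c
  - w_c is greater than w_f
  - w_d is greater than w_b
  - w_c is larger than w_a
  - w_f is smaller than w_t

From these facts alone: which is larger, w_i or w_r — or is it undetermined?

undetermined

Following every chain through w_r: above w_r we get w_c, w_e.
w_i is not reached, and no chain runs the other way from w_i to w_r.
So the given relations leave the order of w_r and w_i undetermined.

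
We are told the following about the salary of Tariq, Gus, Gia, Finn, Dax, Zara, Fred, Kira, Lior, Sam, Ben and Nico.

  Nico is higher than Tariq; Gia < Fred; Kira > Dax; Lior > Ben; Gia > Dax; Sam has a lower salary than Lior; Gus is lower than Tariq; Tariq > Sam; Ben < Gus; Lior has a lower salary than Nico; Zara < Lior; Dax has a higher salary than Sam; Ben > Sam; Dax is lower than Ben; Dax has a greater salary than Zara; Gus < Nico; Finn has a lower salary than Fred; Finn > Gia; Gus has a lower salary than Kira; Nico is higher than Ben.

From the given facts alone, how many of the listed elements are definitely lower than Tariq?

Directly below Tariq: Sam, Gus.
One step further: Ben (3 so far).
One step further: Dax (4 so far).
One step further: Zara (5 so far).
Nothing else is reachable below Tariq; 5 in all.

5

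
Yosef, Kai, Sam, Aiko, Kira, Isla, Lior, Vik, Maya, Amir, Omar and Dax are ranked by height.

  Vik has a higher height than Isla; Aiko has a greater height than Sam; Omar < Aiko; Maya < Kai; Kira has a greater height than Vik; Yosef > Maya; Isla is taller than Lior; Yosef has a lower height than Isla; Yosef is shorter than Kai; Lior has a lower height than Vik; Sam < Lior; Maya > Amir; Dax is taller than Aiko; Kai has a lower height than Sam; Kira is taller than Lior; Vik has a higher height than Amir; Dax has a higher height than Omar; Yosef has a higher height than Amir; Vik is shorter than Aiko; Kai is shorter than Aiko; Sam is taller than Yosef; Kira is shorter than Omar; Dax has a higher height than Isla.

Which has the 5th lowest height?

Sam

Chaining the given pairs: Amir < Maya < Yosef < Kai < Sam < Lior < Isla < Vik < Kira < Omar < Aiko < Dax.
The 5th smallest is Sam.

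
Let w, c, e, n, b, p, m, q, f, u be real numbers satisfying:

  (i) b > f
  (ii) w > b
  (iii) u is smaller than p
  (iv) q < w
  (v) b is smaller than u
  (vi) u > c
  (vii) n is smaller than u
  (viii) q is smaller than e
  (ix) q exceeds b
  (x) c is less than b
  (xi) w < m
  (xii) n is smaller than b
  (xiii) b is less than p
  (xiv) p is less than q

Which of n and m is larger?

m

The relevant relations are n < b; b < u; u < p; p < q; q < w; w < m.
Chaining these gives n < b < u < p < q < w < m.
So n < m; m is the larger of the two.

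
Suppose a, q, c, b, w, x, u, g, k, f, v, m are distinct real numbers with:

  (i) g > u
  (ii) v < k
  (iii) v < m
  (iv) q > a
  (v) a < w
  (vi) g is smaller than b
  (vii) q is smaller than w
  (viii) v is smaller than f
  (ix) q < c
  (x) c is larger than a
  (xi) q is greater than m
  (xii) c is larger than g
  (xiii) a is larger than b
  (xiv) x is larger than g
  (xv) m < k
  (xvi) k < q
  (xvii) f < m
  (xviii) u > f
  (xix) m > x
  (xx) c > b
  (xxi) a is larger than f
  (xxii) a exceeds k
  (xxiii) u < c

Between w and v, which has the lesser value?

v < f < u < g < x < m < k < a < q < w, by transitivity through f, u, g, x, m, k, a, q.
So v < w; v is the smaller of the two.

v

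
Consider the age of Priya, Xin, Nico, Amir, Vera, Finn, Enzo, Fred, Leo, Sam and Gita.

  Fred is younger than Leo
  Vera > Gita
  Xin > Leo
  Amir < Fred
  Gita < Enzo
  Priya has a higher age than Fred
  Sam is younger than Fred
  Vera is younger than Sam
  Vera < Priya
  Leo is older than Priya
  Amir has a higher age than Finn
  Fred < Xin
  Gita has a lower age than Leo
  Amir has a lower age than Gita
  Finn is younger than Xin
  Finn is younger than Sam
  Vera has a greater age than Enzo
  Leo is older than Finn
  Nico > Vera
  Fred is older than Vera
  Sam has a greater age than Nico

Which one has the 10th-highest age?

Amir

The consecutive relations fix a unique order: Finn < Amir < Gita < Enzo < Vera < Nico < Sam < Fred < Priya < Leo < Xin.
Counting 10 from the largest end gives Amir.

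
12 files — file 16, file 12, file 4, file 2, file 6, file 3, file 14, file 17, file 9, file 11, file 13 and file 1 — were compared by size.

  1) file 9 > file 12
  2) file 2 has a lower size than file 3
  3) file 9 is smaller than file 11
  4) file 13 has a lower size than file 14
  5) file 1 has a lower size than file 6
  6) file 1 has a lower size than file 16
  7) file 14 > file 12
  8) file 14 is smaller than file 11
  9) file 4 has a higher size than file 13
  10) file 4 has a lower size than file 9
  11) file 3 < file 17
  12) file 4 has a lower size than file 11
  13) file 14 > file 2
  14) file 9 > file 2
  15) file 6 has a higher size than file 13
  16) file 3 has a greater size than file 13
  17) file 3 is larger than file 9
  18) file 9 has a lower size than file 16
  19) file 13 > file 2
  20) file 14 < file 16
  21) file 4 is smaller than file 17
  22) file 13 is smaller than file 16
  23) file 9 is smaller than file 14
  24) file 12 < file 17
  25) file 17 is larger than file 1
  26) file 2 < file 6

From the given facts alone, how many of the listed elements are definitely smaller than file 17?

7

The elements the relations force below file 17 are file 12, file 2, file 1, file 13, file 4, file 9, file 3 — no chain reaches any other.
That is 7.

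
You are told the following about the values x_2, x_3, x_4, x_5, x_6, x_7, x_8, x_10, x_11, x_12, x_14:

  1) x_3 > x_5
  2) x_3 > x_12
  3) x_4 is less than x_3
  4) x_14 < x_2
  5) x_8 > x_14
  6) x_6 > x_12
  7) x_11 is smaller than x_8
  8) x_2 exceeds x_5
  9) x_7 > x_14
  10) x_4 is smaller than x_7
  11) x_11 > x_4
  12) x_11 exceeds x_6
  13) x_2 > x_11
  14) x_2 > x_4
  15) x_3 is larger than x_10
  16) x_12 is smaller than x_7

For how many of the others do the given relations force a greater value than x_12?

From x_12 the given relations immediately reach x_6, x_7, x_3.
From those, x_11 — 4 in total.
From those, x_8, x_2 — 6 in total.
No other element is forced above x_12 by the given relations, so the count is 6.

6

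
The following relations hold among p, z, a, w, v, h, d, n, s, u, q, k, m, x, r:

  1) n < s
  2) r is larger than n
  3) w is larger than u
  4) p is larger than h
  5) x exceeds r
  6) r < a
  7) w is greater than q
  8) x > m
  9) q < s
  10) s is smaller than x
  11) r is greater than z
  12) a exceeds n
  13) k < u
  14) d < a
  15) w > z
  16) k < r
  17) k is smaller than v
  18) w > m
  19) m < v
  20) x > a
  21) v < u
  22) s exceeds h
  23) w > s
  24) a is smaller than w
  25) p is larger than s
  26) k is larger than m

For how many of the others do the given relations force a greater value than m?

7

Directly above m: k, v, x, w.
One step further: r, u (6 so far).
One step further: a (7 so far).
Nothing else is reachable above m; 7 in all.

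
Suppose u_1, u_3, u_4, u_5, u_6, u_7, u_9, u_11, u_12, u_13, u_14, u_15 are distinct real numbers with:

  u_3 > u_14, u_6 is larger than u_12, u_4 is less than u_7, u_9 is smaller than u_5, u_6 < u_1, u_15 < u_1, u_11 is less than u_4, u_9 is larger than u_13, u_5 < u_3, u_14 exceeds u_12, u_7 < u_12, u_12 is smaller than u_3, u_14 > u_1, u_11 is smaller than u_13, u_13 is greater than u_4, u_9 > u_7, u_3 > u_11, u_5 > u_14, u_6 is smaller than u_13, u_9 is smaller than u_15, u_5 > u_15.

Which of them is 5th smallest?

u_6

Piecing the relations together gives one ordering: u_11 < u_4 < u_7 < u_12 < u_6 < u_13 < u_9 < u_15 < u_1 < u_14 < u_5 < u_3.
Counting 5 from the smallest end gives u_6.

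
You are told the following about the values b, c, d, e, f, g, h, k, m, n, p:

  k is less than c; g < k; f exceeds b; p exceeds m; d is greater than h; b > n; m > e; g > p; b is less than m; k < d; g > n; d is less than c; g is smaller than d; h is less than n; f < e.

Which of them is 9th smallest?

k

Piecing the relations together gives one ordering: h < n < b < f < e < m < p < g < k < d < c.
The 9th smallest is k.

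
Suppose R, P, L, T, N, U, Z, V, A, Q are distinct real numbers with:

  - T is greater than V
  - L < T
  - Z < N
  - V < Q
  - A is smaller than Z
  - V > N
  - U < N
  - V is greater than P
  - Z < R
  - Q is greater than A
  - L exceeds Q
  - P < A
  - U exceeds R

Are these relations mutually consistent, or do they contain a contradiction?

Every relation is compatible with P < A < Z < R < U < N < V < Q < L < T; the set is consistent.

consistent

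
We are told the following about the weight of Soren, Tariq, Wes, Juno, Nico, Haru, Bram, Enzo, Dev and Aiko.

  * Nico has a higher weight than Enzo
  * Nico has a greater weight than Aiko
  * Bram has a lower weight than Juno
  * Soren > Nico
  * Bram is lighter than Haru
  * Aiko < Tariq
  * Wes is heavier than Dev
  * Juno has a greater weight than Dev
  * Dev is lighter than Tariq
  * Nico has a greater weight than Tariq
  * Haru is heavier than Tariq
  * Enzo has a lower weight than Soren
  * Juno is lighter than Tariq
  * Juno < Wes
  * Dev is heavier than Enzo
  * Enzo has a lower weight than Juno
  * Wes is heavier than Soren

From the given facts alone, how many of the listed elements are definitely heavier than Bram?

The elements the relations force above Bram are Juno, Tariq, Nico, Soren, Wes, Haru — no chain reaches any other.
That is 6.

6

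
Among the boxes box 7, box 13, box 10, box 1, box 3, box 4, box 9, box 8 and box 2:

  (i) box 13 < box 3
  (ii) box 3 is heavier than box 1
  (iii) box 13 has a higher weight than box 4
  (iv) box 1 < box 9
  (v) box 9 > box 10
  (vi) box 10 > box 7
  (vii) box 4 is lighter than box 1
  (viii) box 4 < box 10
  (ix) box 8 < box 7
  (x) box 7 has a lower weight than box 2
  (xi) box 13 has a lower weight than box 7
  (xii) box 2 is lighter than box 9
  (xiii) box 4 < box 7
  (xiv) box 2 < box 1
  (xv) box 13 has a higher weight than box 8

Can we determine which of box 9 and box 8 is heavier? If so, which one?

box 9

Link the given pairs in sequence: box 8 < box 13; box 13 < box 7; box 7 < box 2; box 2 < box 1; box 1 < box 9.
Together: box 8 < box 13 < box 7 < box 2 < box 1 < box 9.
So box 9 is heavier.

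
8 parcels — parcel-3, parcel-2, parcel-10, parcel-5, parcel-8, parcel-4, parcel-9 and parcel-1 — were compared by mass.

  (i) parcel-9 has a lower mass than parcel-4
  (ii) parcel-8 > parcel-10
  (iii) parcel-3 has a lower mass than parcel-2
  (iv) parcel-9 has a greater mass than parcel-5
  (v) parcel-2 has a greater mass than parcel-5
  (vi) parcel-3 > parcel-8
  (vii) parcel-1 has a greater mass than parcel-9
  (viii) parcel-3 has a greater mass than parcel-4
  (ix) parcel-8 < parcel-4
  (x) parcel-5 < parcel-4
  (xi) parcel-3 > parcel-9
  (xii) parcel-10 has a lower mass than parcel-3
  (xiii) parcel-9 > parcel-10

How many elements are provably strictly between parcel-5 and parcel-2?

3

The relations place parcel-5 below parcel-2. An element lies strictly between them when it is forced above parcel-5 and also forced below parcel-2.
Above parcel-5: {parcel-9, parcel-4, parcel-3, parcel-1}. Below parcel-2: {parcel-10, parcel-8, parcel-9, parcel-4, parcel-3}.
Intersection: {parcel-9, parcel-4, parcel-3} — 3.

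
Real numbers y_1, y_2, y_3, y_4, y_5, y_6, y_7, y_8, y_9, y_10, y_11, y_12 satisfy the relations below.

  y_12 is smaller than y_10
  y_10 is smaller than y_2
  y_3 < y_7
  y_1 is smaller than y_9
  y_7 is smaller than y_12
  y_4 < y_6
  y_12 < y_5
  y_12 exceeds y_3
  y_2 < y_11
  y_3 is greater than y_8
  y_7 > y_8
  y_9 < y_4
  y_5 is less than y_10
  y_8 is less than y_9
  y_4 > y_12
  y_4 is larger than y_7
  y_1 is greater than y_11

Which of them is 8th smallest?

The consecutive relations fix a unique order: y_8 < y_3 < y_7 < y_12 < y_5 < y_10 < y_2 < y_11 < y_1 < y_9 < y_4 < y_6.
The 8th smallest is y_11.

y_11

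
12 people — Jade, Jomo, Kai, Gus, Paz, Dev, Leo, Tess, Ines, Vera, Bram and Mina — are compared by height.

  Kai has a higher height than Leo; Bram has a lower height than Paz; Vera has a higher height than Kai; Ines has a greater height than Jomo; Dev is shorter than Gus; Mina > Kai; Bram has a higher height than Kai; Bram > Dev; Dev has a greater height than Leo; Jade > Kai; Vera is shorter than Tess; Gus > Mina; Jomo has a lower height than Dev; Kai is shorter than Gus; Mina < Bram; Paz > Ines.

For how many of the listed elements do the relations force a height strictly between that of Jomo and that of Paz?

Chaining upward from Jomo reaches: Ines, Dev, Bram, Gus.
Chaining downward from Paz reaches: Ines, Leo, Dev, Kai, Mina, Bram.
Strictly between Jomo and Paz are those in both lists: Ines, Dev, Bram — 3 elements.

3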